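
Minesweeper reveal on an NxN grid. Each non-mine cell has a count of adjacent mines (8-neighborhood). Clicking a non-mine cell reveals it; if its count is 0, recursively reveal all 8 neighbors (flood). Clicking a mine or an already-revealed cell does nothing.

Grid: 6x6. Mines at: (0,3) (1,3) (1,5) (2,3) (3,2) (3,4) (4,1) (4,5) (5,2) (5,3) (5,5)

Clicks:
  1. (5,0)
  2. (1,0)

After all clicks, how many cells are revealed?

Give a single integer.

Click 1 (5,0) count=1: revealed 1 new [(5,0)] -> total=1
Click 2 (1,0) count=0: revealed 11 new [(0,0) (0,1) (0,2) (1,0) (1,1) (1,2) (2,0) (2,1) (2,2) (3,0) (3,1)] -> total=12

Answer: 12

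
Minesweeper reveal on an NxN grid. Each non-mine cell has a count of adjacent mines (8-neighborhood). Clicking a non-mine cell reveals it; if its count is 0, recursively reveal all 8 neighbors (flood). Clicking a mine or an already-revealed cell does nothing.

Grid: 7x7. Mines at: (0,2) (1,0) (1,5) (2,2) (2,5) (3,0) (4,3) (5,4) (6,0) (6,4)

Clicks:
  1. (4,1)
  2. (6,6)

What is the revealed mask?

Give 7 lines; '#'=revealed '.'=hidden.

Click 1 (4,1) count=1: revealed 1 new [(4,1)] -> total=1
Click 2 (6,6) count=0: revealed 8 new [(3,5) (3,6) (4,5) (4,6) (5,5) (5,6) (6,5) (6,6)] -> total=9

Answer: .......
.......
.......
.....##
.#...##
.....##
.....##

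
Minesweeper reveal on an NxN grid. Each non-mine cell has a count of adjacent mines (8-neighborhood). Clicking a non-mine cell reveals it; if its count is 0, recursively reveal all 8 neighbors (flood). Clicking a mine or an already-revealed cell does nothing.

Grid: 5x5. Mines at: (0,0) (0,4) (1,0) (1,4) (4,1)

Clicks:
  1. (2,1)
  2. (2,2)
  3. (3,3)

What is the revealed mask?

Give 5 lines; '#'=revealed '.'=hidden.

Click 1 (2,1) count=1: revealed 1 new [(2,1)] -> total=1
Click 2 (2,2) count=0: revealed 16 new [(0,1) (0,2) (0,3) (1,1) (1,2) (1,3) (2,2) (2,3) (2,4) (3,1) (3,2) (3,3) (3,4) (4,2) (4,3) (4,4)] -> total=17
Click 3 (3,3) count=0: revealed 0 new [(none)] -> total=17

Answer: .###.
.###.
.####
.####
..###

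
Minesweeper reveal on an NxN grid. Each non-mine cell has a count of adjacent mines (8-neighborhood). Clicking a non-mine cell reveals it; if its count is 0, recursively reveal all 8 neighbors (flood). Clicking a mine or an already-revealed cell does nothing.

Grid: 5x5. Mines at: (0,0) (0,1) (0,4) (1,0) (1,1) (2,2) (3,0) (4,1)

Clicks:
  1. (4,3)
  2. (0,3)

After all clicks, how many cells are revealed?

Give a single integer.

Answer: 11

Derivation:
Click 1 (4,3) count=0: revealed 10 new [(1,3) (1,4) (2,3) (2,4) (3,2) (3,3) (3,4) (4,2) (4,3) (4,4)] -> total=10
Click 2 (0,3) count=1: revealed 1 new [(0,3)] -> total=11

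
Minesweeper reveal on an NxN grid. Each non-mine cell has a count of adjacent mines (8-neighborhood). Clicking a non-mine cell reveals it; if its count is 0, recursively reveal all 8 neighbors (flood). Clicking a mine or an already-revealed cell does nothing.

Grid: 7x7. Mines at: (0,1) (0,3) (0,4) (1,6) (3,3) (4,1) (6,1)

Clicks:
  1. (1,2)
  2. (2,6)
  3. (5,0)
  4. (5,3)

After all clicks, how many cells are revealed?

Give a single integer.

Answer: 23

Derivation:
Click 1 (1,2) count=2: revealed 1 new [(1,2)] -> total=1
Click 2 (2,6) count=1: revealed 1 new [(2,6)] -> total=2
Click 3 (5,0) count=2: revealed 1 new [(5,0)] -> total=3
Click 4 (5,3) count=0: revealed 20 new [(2,4) (2,5) (3,4) (3,5) (3,6) (4,2) (4,3) (4,4) (4,5) (4,6) (5,2) (5,3) (5,4) (5,5) (5,6) (6,2) (6,3) (6,4) (6,5) (6,6)] -> total=23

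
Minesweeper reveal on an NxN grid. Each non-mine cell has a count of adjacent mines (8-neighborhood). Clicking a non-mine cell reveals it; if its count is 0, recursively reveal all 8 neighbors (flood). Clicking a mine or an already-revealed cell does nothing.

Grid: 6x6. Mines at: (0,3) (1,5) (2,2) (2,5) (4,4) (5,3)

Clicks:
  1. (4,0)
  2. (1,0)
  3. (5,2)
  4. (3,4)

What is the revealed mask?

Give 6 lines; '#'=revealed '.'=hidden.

Answer: ###...
###...
##....
###.#.
###...
###...

Derivation:
Click 1 (4,0) count=0: revealed 17 new [(0,0) (0,1) (0,2) (1,0) (1,1) (1,2) (2,0) (2,1) (3,0) (3,1) (3,2) (4,0) (4,1) (4,2) (5,0) (5,1) (5,2)] -> total=17
Click 2 (1,0) count=0: revealed 0 new [(none)] -> total=17
Click 3 (5,2) count=1: revealed 0 new [(none)] -> total=17
Click 4 (3,4) count=2: revealed 1 new [(3,4)] -> total=18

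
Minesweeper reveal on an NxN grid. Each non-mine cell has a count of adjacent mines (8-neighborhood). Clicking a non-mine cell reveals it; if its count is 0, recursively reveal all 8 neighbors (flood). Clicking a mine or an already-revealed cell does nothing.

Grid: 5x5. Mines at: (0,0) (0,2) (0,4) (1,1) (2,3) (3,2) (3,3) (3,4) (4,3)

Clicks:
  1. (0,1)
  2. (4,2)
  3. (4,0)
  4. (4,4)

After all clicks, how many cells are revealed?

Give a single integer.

Click 1 (0,1) count=3: revealed 1 new [(0,1)] -> total=1
Click 2 (4,2) count=3: revealed 1 new [(4,2)] -> total=2
Click 3 (4,0) count=0: revealed 6 new [(2,0) (2,1) (3,0) (3,1) (4,0) (4,1)] -> total=8
Click 4 (4,4) count=3: revealed 1 new [(4,4)] -> total=9

Answer: 9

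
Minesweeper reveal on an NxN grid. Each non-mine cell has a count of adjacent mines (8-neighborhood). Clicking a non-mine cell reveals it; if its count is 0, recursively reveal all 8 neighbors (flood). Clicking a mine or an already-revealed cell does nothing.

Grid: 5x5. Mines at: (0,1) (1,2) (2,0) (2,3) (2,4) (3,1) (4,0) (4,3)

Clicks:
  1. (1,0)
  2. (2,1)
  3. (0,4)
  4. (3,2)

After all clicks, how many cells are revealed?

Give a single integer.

Answer: 7

Derivation:
Click 1 (1,0) count=2: revealed 1 new [(1,0)] -> total=1
Click 2 (2,1) count=3: revealed 1 new [(2,1)] -> total=2
Click 3 (0,4) count=0: revealed 4 new [(0,3) (0,4) (1,3) (1,4)] -> total=6
Click 4 (3,2) count=3: revealed 1 new [(3,2)] -> total=7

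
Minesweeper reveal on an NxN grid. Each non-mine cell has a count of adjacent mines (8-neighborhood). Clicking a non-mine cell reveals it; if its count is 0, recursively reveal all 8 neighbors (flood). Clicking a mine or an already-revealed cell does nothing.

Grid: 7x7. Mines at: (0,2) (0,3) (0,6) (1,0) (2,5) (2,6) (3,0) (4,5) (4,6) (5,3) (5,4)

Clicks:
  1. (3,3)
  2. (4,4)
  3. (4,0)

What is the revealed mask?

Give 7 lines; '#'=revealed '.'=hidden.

Answer: .......
.####..
.####..
.####..
#####..
.......
.......

Derivation:
Click 1 (3,3) count=0: revealed 16 new [(1,1) (1,2) (1,3) (1,4) (2,1) (2,2) (2,3) (2,4) (3,1) (3,2) (3,3) (3,4) (4,1) (4,2) (4,3) (4,4)] -> total=16
Click 2 (4,4) count=3: revealed 0 new [(none)] -> total=16
Click 3 (4,0) count=1: revealed 1 new [(4,0)] -> total=17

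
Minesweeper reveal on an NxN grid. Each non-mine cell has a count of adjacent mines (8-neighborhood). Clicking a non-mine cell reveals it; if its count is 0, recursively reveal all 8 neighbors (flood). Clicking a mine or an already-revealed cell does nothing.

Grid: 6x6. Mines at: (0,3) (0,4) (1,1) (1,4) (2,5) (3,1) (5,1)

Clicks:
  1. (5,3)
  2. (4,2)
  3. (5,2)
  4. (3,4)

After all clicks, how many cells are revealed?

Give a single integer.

Answer: 15

Derivation:
Click 1 (5,3) count=0: revealed 15 new [(2,2) (2,3) (2,4) (3,2) (3,3) (3,4) (3,5) (4,2) (4,3) (4,4) (4,5) (5,2) (5,3) (5,4) (5,5)] -> total=15
Click 2 (4,2) count=2: revealed 0 new [(none)] -> total=15
Click 3 (5,2) count=1: revealed 0 new [(none)] -> total=15
Click 4 (3,4) count=1: revealed 0 new [(none)] -> total=15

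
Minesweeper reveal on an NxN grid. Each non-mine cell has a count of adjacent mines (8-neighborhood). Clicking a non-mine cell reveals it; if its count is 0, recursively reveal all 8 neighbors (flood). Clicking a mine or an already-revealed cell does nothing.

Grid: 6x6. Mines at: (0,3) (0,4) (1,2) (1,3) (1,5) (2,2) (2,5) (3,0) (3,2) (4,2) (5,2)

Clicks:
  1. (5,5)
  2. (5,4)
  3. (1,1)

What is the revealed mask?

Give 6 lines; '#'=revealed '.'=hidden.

Answer: ......
.#....
......
...###
...###
...###

Derivation:
Click 1 (5,5) count=0: revealed 9 new [(3,3) (3,4) (3,5) (4,3) (4,4) (4,5) (5,3) (5,4) (5,5)] -> total=9
Click 2 (5,4) count=0: revealed 0 new [(none)] -> total=9
Click 3 (1,1) count=2: revealed 1 new [(1,1)] -> total=10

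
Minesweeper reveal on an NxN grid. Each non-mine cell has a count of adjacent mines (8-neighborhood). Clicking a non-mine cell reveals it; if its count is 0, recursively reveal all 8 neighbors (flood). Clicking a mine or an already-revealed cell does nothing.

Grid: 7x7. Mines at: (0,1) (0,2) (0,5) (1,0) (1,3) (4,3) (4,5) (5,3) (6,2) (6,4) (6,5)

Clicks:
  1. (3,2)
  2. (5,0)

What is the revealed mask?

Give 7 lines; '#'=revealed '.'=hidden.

Answer: .......
.......
###....
###....
###....
###....
##.....

Derivation:
Click 1 (3,2) count=1: revealed 1 new [(3,2)] -> total=1
Click 2 (5,0) count=0: revealed 13 new [(2,0) (2,1) (2,2) (3,0) (3,1) (4,0) (4,1) (4,2) (5,0) (5,1) (5,2) (6,0) (6,1)] -> total=14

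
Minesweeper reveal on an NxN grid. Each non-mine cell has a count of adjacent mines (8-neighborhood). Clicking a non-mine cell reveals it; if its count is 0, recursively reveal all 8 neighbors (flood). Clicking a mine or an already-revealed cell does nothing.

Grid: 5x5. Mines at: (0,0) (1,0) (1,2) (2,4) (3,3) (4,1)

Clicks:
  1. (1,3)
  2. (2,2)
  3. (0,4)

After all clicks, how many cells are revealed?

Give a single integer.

Answer: 5

Derivation:
Click 1 (1,3) count=2: revealed 1 new [(1,3)] -> total=1
Click 2 (2,2) count=2: revealed 1 new [(2,2)] -> total=2
Click 3 (0,4) count=0: revealed 3 new [(0,3) (0,4) (1,4)] -> total=5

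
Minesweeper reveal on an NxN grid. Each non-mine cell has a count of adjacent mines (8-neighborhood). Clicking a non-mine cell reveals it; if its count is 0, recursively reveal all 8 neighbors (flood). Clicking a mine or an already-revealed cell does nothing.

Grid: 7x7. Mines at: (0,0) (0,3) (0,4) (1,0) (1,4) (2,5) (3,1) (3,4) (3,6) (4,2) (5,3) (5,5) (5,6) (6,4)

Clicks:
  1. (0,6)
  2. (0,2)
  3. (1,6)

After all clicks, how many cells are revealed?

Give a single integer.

Click 1 (0,6) count=0: revealed 4 new [(0,5) (0,6) (1,5) (1,6)] -> total=4
Click 2 (0,2) count=1: revealed 1 new [(0,2)] -> total=5
Click 3 (1,6) count=1: revealed 0 new [(none)] -> total=5

Answer: 5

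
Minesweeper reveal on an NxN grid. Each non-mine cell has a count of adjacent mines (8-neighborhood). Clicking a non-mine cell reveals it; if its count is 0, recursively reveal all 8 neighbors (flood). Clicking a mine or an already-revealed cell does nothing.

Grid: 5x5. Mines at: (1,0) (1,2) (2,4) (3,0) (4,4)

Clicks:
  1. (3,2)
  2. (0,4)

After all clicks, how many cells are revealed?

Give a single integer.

Answer: 13

Derivation:
Click 1 (3,2) count=0: revealed 9 new [(2,1) (2,2) (2,3) (3,1) (3,2) (3,3) (4,1) (4,2) (4,3)] -> total=9
Click 2 (0,4) count=0: revealed 4 new [(0,3) (0,4) (1,3) (1,4)] -> total=13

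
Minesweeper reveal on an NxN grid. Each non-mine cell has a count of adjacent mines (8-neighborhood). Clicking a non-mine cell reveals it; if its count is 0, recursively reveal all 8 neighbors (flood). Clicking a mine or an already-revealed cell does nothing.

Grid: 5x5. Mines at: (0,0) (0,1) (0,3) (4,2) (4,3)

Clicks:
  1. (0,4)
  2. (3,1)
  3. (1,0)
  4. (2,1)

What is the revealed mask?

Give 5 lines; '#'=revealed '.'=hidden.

Click 1 (0,4) count=1: revealed 1 new [(0,4)] -> total=1
Click 2 (3,1) count=1: revealed 1 new [(3,1)] -> total=2
Click 3 (1,0) count=2: revealed 1 new [(1,0)] -> total=3
Click 4 (2,1) count=0: revealed 15 new [(1,1) (1,2) (1,3) (1,4) (2,0) (2,1) (2,2) (2,3) (2,4) (3,0) (3,2) (3,3) (3,4) (4,0) (4,1)] -> total=18

Answer: ....#
#####
#####
#####
##...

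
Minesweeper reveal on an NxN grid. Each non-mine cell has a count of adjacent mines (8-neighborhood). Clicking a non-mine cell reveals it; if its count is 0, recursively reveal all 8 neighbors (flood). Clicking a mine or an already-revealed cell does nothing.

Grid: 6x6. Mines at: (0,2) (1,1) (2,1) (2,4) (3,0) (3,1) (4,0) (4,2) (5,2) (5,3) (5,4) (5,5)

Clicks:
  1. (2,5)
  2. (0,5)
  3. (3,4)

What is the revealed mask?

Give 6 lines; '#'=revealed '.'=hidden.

Answer: ...###
...###
.....#
....#.
......
......

Derivation:
Click 1 (2,5) count=1: revealed 1 new [(2,5)] -> total=1
Click 2 (0,5) count=0: revealed 6 new [(0,3) (0,4) (0,5) (1,3) (1,4) (1,5)] -> total=7
Click 3 (3,4) count=1: revealed 1 new [(3,4)] -> total=8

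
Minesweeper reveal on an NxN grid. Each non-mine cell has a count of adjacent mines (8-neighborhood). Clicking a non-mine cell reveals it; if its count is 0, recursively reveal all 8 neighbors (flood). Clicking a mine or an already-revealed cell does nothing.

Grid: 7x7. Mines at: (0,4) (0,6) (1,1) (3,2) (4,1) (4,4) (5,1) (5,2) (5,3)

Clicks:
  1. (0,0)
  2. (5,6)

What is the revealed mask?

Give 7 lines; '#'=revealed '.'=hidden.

Answer: #......
...####
...####
...####
.....##
....###
....###

Derivation:
Click 1 (0,0) count=1: revealed 1 new [(0,0)] -> total=1
Click 2 (5,6) count=0: revealed 20 new [(1,3) (1,4) (1,5) (1,6) (2,3) (2,4) (2,5) (2,6) (3,3) (3,4) (3,5) (3,6) (4,5) (4,6) (5,4) (5,5) (5,6) (6,4) (6,5) (6,6)] -> total=21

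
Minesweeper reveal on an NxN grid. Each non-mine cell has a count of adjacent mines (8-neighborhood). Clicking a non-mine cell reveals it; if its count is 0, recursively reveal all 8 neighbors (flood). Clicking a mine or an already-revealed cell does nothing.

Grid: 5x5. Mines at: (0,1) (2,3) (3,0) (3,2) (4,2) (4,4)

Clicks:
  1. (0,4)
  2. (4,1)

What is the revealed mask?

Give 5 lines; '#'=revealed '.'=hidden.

Click 1 (0,4) count=0: revealed 6 new [(0,2) (0,3) (0,4) (1,2) (1,3) (1,4)] -> total=6
Click 2 (4,1) count=3: revealed 1 new [(4,1)] -> total=7

Answer: ..###
..###
.....
.....
.#...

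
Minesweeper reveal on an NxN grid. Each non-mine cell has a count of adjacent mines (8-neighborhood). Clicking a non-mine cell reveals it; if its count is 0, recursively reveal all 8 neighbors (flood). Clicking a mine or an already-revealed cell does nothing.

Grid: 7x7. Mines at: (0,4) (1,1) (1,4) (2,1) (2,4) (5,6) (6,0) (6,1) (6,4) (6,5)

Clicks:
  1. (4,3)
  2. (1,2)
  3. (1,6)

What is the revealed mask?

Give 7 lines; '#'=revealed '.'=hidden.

Answer: .....##
..#..##
.....##
#######
#######
######.
.......

Derivation:
Click 1 (4,3) count=0: revealed 18 new [(3,0) (3,1) (3,2) (3,3) (3,4) (3,5) (4,0) (4,1) (4,2) (4,3) (4,4) (4,5) (5,0) (5,1) (5,2) (5,3) (5,4) (5,5)] -> total=18
Click 2 (1,2) count=2: revealed 1 new [(1,2)] -> total=19
Click 3 (1,6) count=0: revealed 8 new [(0,5) (0,6) (1,5) (1,6) (2,5) (2,6) (3,6) (4,6)] -> total=27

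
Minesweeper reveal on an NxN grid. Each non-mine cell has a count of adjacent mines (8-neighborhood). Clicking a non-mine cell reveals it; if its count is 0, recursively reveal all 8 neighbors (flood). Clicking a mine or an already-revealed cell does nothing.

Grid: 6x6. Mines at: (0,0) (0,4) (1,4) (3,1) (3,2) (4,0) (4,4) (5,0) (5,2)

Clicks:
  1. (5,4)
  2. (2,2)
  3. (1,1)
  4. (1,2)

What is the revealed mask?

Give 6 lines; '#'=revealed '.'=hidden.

Answer: .###..
.###..
.###..
......
......
....#.

Derivation:
Click 1 (5,4) count=1: revealed 1 new [(5,4)] -> total=1
Click 2 (2,2) count=2: revealed 1 new [(2,2)] -> total=2
Click 3 (1,1) count=1: revealed 1 new [(1,1)] -> total=3
Click 4 (1,2) count=0: revealed 7 new [(0,1) (0,2) (0,3) (1,2) (1,3) (2,1) (2,3)] -> total=10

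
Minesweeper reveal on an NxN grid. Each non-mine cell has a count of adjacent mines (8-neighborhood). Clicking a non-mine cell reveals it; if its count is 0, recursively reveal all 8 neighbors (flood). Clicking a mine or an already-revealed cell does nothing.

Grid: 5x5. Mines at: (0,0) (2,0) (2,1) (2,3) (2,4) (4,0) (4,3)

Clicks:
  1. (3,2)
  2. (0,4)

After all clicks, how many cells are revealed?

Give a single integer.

Click 1 (3,2) count=3: revealed 1 new [(3,2)] -> total=1
Click 2 (0,4) count=0: revealed 8 new [(0,1) (0,2) (0,3) (0,4) (1,1) (1,2) (1,3) (1,4)] -> total=9

Answer: 9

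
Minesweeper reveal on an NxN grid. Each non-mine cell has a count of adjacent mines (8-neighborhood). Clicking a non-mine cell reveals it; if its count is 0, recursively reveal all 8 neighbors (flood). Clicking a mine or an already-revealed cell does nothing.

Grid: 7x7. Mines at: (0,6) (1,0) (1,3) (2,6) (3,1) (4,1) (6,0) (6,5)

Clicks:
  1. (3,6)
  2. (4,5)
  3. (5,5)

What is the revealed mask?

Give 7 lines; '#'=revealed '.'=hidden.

Answer: .......
.......
..####.
..#####
..#####
.######
.####..

Derivation:
Click 1 (3,6) count=1: revealed 1 new [(3,6)] -> total=1
Click 2 (4,5) count=0: revealed 23 new [(2,2) (2,3) (2,4) (2,5) (3,2) (3,3) (3,4) (3,5) (4,2) (4,3) (4,4) (4,5) (4,6) (5,1) (5,2) (5,3) (5,4) (5,5) (5,6) (6,1) (6,2) (6,3) (6,4)] -> total=24
Click 3 (5,5) count=1: revealed 0 new [(none)] -> total=24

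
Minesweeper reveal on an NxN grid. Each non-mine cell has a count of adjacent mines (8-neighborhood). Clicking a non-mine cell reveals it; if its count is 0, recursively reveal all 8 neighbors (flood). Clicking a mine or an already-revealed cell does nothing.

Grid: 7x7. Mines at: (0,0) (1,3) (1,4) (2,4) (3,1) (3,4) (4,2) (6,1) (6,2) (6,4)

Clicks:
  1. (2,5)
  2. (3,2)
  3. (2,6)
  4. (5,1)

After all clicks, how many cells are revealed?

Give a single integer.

Answer: 16

Derivation:
Click 1 (2,5) count=3: revealed 1 new [(2,5)] -> total=1
Click 2 (3,2) count=2: revealed 1 new [(3,2)] -> total=2
Click 3 (2,6) count=0: revealed 13 new [(0,5) (0,6) (1,5) (1,6) (2,6) (3,5) (3,6) (4,5) (4,6) (5,5) (5,6) (6,5) (6,6)] -> total=15
Click 4 (5,1) count=3: revealed 1 new [(5,1)] -> total=16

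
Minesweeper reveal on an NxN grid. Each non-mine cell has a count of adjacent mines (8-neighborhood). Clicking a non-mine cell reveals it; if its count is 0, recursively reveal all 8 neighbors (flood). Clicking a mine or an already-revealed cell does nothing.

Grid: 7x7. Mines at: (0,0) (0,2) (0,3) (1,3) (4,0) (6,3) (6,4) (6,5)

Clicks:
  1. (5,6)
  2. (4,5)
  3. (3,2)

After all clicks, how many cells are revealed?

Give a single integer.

Click 1 (5,6) count=1: revealed 1 new [(5,6)] -> total=1
Click 2 (4,5) count=0: revealed 34 new [(0,4) (0,5) (0,6) (1,0) (1,1) (1,2) (1,4) (1,5) (1,6) (2,0) (2,1) (2,2) (2,3) (2,4) (2,5) (2,6) (3,0) (3,1) (3,2) (3,3) (3,4) (3,5) (3,6) (4,1) (4,2) (4,3) (4,4) (4,5) (4,6) (5,1) (5,2) (5,3) (5,4) (5,5)] -> total=35
Click 3 (3,2) count=0: revealed 0 new [(none)] -> total=35

Answer: 35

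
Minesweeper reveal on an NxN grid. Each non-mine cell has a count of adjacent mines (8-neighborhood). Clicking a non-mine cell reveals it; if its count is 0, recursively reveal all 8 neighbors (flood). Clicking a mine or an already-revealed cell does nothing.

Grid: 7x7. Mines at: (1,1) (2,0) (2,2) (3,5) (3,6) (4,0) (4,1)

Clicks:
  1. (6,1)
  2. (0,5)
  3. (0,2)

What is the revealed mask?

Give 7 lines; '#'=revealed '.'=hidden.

Answer: ..#####
..#####
...####
..###..
..#####
#######
#######

Derivation:
Click 1 (6,1) count=0: revealed 22 new [(3,2) (3,3) (3,4) (4,2) (4,3) (4,4) (4,5) (4,6) (5,0) (5,1) (5,2) (5,3) (5,4) (5,5) (5,6) (6,0) (6,1) (6,2) (6,3) (6,4) (6,5) (6,6)] -> total=22
Click 2 (0,5) count=0: revealed 14 new [(0,2) (0,3) (0,4) (0,5) (0,6) (1,2) (1,3) (1,4) (1,5) (1,6) (2,3) (2,4) (2,5) (2,6)] -> total=36
Click 3 (0,2) count=1: revealed 0 new [(none)] -> total=36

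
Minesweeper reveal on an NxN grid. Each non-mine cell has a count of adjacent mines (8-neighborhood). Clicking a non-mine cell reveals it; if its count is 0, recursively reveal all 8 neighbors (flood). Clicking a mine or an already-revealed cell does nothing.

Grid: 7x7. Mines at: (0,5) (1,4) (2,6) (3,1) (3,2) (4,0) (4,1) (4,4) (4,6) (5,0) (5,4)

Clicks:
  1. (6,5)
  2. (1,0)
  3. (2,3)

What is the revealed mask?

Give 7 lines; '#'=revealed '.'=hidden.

Click 1 (6,5) count=1: revealed 1 new [(6,5)] -> total=1
Click 2 (1,0) count=0: revealed 12 new [(0,0) (0,1) (0,2) (0,3) (1,0) (1,1) (1,2) (1,3) (2,0) (2,1) (2,2) (2,3)] -> total=13
Click 3 (2,3) count=2: revealed 0 new [(none)] -> total=13

Answer: ####...
####...
####...
.......
.......
.......
.....#.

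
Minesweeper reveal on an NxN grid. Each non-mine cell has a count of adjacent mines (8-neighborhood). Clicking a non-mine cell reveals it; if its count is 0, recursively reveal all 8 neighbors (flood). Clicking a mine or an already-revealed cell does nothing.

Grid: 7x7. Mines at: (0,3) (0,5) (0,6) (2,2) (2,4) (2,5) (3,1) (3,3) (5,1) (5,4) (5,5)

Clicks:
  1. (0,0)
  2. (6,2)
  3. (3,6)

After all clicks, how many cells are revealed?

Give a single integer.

Answer: 10

Derivation:
Click 1 (0,0) count=0: revealed 8 new [(0,0) (0,1) (0,2) (1,0) (1,1) (1,2) (2,0) (2,1)] -> total=8
Click 2 (6,2) count=1: revealed 1 new [(6,2)] -> total=9
Click 3 (3,6) count=1: revealed 1 new [(3,6)] -> total=10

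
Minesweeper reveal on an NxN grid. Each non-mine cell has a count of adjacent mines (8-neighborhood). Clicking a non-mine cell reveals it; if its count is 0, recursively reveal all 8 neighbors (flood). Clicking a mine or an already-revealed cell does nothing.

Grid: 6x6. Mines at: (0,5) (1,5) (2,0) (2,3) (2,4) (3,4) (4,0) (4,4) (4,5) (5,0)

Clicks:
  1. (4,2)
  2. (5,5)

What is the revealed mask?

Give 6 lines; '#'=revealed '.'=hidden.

Click 1 (4,2) count=0: revealed 9 new [(3,1) (3,2) (3,3) (4,1) (4,2) (4,3) (5,1) (5,2) (5,3)] -> total=9
Click 2 (5,5) count=2: revealed 1 new [(5,5)] -> total=10

Answer: ......
......
......
.###..
.###..
.###.#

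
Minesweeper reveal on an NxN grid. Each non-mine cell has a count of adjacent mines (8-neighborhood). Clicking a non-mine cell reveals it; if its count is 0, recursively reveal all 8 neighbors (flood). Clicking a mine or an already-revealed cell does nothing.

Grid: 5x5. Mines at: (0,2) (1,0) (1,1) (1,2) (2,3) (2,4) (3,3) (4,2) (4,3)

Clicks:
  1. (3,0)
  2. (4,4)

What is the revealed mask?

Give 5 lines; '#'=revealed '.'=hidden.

Answer: .....
.....
##...
##...
##..#

Derivation:
Click 1 (3,0) count=0: revealed 6 new [(2,0) (2,1) (3,0) (3,1) (4,0) (4,1)] -> total=6
Click 2 (4,4) count=2: revealed 1 new [(4,4)] -> total=7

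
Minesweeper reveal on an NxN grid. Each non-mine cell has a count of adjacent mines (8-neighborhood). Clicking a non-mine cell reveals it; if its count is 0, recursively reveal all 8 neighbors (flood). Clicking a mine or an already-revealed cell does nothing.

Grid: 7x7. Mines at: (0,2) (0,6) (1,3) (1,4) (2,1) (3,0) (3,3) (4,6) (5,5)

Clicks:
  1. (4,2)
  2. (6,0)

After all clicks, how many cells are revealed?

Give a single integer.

Click 1 (4,2) count=1: revealed 1 new [(4,2)] -> total=1
Click 2 (6,0) count=0: revealed 14 new [(4,0) (4,1) (4,3) (4,4) (5,0) (5,1) (5,2) (5,3) (5,4) (6,0) (6,1) (6,2) (6,3) (6,4)] -> total=15

Answer: 15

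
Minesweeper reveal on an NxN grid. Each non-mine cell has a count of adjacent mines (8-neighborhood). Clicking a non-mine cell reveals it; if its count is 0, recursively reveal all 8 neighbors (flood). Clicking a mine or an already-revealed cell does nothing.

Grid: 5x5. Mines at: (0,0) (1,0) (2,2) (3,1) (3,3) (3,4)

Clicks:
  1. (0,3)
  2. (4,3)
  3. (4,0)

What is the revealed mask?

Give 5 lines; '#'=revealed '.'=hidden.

Click 1 (0,3) count=0: revealed 10 new [(0,1) (0,2) (0,3) (0,4) (1,1) (1,2) (1,3) (1,4) (2,3) (2,4)] -> total=10
Click 2 (4,3) count=2: revealed 1 new [(4,3)] -> total=11
Click 3 (4,0) count=1: revealed 1 new [(4,0)] -> total=12

Answer: .####
.####
...##
.....
#..#.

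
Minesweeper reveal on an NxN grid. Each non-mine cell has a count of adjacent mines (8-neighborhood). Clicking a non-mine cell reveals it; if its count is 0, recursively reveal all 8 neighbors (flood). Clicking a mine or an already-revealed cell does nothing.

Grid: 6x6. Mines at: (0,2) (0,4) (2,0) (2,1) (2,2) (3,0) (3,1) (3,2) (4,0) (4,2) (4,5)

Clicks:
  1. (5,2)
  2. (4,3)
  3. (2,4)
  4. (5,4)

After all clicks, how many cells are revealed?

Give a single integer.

Click 1 (5,2) count=1: revealed 1 new [(5,2)] -> total=1
Click 2 (4,3) count=2: revealed 1 new [(4,3)] -> total=2
Click 3 (2,4) count=0: revealed 9 new [(1,3) (1,4) (1,5) (2,3) (2,4) (2,5) (3,3) (3,4) (3,5)] -> total=11
Click 4 (5,4) count=1: revealed 1 new [(5,4)] -> total=12

Answer: 12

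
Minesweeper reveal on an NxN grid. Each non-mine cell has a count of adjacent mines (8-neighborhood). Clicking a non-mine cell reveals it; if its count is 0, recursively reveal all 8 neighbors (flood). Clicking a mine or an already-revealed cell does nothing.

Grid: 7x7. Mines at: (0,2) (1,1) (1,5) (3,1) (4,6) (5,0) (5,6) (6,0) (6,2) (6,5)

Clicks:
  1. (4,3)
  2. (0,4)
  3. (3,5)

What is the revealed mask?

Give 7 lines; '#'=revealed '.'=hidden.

Answer: ....#..
..###..
..####.
..####.
..####.
..####.
.......

Derivation:
Click 1 (4,3) count=0: revealed 19 new [(1,2) (1,3) (1,4) (2,2) (2,3) (2,4) (2,5) (3,2) (3,3) (3,4) (3,5) (4,2) (4,3) (4,4) (4,5) (5,2) (5,3) (5,4) (5,5)] -> total=19
Click 2 (0,4) count=1: revealed 1 new [(0,4)] -> total=20
Click 3 (3,5) count=1: revealed 0 new [(none)] -> total=20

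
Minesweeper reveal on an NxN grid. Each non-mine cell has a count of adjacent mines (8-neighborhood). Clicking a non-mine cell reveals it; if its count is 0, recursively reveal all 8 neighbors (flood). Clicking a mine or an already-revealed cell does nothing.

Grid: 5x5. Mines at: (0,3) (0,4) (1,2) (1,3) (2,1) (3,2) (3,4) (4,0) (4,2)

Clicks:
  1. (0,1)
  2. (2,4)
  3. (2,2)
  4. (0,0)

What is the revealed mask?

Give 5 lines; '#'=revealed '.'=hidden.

Click 1 (0,1) count=1: revealed 1 new [(0,1)] -> total=1
Click 2 (2,4) count=2: revealed 1 new [(2,4)] -> total=2
Click 3 (2,2) count=4: revealed 1 new [(2,2)] -> total=3
Click 4 (0,0) count=0: revealed 3 new [(0,0) (1,0) (1,1)] -> total=6

Answer: ##...
##...
..#.#
.....
.....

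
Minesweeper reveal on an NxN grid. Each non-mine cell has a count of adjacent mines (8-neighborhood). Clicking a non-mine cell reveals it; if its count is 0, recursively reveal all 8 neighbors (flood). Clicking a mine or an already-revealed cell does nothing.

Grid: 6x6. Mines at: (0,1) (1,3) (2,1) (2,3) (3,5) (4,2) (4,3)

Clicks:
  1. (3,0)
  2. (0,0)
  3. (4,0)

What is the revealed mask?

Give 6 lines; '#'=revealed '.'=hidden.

Click 1 (3,0) count=1: revealed 1 new [(3,0)] -> total=1
Click 2 (0,0) count=1: revealed 1 new [(0,0)] -> total=2
Click 3 (4,0) count=0: revealed 5 new [(3,1) (4,0) (4,1) (5,0) (5,1)] -> total=7

Answer: #.....
......
......
##....
##....
##....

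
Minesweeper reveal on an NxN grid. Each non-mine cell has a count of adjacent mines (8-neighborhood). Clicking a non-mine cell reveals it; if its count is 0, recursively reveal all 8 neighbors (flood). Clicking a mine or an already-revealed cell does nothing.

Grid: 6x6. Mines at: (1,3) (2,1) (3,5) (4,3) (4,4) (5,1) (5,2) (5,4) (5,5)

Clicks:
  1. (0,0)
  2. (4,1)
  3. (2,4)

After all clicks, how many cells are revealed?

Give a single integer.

Click 1 (0,0) count=0: revealed 6 new [(0,0) (0,1) (0,2) (1,0) (1,1) (1,2)] -> total=6
Click 2 (4,1) count=2: revealed 1 new [(4,1)] -> total=7
Click 3 (2,4) count=2: revealed 1 new [(2,4)] -> total=8

Answer: 8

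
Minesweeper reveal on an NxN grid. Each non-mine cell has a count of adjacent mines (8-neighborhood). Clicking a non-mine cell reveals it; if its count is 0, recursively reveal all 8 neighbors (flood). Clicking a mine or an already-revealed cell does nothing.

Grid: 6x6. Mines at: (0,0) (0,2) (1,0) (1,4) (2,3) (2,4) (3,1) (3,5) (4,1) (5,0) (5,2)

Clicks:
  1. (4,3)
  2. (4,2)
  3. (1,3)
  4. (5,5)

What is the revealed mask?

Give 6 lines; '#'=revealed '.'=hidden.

Click 1 (4,3) count=1: revealed 1 new [(4,3)] -> total=1
Click 2 (4,2) count=3: revealed 1 new [(4,2)] -> total=2
Click 3 (1,3) count=4: revealed 1 new [(1,3)] -> total=3
Click 4 (5,5) count=0: revealed 5 new [(4,4) (4,5) (5,3) (5,4) (5,5)] -> total=8

Answer: ......
...#..
......
......
..####
...###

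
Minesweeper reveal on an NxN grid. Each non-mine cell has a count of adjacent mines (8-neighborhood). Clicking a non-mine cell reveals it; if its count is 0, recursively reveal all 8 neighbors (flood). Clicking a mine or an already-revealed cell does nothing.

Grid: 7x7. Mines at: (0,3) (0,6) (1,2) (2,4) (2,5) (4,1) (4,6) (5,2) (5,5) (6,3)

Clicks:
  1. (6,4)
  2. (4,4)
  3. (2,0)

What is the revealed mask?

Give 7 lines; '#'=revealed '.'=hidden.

Click 1 (6,4) count=2: revealed 1 new [(6,4)] -> total=1
Click 2 (4,4) count=1: revealed 1 new [(4,4)] -> total=2
Click 3 (2,0) count=0: revealed 8 new [(0,0) (0,1) (1,0) (1,1) (2,0) (2,1) (3,0) (3,1)] -> total=10

Answer: ##.....
##.....
##.....
##.....
....#..
.......
....#..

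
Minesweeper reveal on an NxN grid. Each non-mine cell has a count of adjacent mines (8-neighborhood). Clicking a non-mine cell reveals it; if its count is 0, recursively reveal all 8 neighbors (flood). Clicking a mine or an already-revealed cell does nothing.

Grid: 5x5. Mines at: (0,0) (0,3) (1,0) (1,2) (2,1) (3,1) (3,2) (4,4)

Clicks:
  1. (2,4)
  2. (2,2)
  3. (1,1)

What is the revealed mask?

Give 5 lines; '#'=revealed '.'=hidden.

Answer: .....
.#.##
..###
...##
.....

Derivation:
Click 1 (2,4) count=0: revealed 6 new [(1,3) (1,4) (2,3) (2,4) (3,3) (3,4)] -> total=6
Click 2 (2,2) count=4: revealed 1 new [(2,2)] -> total=7
Click 3 (1,1) count=4: revealed 1 new [(1,1)] -> total=8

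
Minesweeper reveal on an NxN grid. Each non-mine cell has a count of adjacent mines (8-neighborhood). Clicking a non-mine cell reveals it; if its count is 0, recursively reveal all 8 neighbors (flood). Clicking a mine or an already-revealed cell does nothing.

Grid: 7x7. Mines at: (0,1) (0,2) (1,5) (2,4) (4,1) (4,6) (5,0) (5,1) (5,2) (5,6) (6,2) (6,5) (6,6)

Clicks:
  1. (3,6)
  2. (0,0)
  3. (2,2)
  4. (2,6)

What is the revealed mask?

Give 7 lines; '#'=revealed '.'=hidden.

Answer: #......
####...
####..#
####..#
.......
.......
.......

Derivation:
Click 1 (3,6) count=1: revealed 1 new [(3,6)] -> total=1
Click 2 (0,0) count=1: revealed 1 new [(0,0)] -> total=2
Click 3 (2,2) count=0: revealed 12 new [(1,0) (1,1) (1,2) (1,3) (2,0) (2,1) (2,2) (2,3) (3,0) (3,1) (3,2) (3,3)] -> total=14
Click 4 (2,6) count=1: revealed 1 new [(2,6)] -> total=15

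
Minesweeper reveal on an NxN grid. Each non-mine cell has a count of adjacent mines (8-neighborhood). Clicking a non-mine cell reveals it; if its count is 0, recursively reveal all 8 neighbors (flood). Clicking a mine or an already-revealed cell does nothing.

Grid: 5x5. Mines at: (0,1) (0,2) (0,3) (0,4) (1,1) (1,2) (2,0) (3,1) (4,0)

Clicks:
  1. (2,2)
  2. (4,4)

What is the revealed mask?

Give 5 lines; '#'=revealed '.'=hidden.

Answer: .....
...##
..###
..###
..###

Derivation:
Click 1 (2,2) count=3: revealed 1 new [(2,2)] -> total=1
Click 2 (4,4) count=0: revealed 10 new [(1,3) (1,4) (2,3) (2,4) (3,2) (3,3) (3,4) (4,2) (4,3) (4,4)] -> total=11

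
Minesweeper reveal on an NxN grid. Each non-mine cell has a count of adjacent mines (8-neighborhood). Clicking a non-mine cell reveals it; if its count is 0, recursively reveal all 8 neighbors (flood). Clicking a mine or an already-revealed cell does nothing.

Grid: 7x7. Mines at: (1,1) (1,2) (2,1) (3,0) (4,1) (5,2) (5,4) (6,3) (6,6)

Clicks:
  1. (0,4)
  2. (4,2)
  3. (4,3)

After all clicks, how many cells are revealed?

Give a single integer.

Click 1 (0,4) count=0: revealed 25 new [(0,3) (0,4) (0,5) (0,6) (1,3) (1,4) (1,5) (1,6) (2,2) (2,3) (2,4) (2,5) (2,6) (3,2) (3,3) (3,4) (3,5) (3,6) (4,2) (4,3) (4,4) (4,5) (4,6) (5,5) (5,6)] -> total=25
Click 2 (4,2) count=2: revealed 0 new [(none)] -> total=25
Click 3 (4,3) count=2: revealed 0 new [(none)] -> total=25

Answer: 25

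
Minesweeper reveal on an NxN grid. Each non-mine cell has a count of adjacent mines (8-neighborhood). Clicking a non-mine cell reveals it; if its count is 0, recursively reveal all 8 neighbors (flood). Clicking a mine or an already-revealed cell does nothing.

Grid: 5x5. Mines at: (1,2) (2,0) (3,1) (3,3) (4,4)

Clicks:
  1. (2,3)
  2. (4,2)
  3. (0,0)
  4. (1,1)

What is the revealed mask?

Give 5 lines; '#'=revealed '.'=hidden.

Answer: ##...
##...
...#.
.....
..#..

Derivation:
Click 1 (2,3) count=2: revealed 1 new [(2,3)] -> total=1
Click 2 (4,2) count=2: revealed 1 new [(4,2)] -> total=2
Click 3 (0,0) count=0: revealed 4 new [(0,0) (0,1) (1,0) (1,1)] -> total=6
Click 4 (1,1) count=2: revealed 0 new [(none)] -> total=6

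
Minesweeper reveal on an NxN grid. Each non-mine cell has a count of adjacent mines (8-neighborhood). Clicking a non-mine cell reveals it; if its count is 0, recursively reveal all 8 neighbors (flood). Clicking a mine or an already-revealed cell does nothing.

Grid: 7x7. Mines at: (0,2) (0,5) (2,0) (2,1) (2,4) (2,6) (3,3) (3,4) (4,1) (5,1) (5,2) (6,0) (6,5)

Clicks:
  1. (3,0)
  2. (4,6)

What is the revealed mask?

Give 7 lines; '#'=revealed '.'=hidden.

Click 1 (3,0) count=3: revealed 1 new [(3,0)] -> total=1
Click 2 (4,6) count=0: revealed 6 new [(3,5) (3,6) (4,5) (4,6) (5,5) (5,6)] -> total=7

Answer: .......
.......
.......
#....##
.....##
.....##
.......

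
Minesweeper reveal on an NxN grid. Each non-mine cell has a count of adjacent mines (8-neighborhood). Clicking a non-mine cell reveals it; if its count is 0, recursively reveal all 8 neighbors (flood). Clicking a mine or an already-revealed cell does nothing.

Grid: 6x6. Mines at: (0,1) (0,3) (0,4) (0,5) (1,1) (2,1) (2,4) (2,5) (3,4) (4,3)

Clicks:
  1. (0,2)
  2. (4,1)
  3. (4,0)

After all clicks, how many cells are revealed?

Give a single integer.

Answer: 10

Derivation:
Click 1 (0,2) count=3: revealed 1 new [(0,2)] -> total=1
Click 2 (4,1) count=0: revealed 9 new [(3,0) (3,1) (3,2) (4,0) (4,1) (4,2) (5,0) (5,1) (5,2)] -> total=10
Click 3 (4,0) count=0: revealed 0 new [(none)] -> total=10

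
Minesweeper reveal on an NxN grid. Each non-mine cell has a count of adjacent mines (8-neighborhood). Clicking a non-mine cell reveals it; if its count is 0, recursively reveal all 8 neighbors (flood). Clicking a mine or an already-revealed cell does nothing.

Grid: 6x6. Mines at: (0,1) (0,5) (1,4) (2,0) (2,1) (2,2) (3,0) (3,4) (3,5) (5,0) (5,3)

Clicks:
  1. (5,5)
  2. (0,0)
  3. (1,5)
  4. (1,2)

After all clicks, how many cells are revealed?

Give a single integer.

Answer: 7

Derivation:
Click 1 (5,5) count=0: revealed 4 new [(4,4) (4,5) (5,4) (5,5)] -> total=4
Click 2 (0,0) count=1: revealed 1 new [(0,0)] -> total=5
Click 3 (1,5) count=2: revealed 1 new [(1,5)] -> total=6
Click 4 (1,2) count=3: revealed 1 new [(1,2)] -> total=7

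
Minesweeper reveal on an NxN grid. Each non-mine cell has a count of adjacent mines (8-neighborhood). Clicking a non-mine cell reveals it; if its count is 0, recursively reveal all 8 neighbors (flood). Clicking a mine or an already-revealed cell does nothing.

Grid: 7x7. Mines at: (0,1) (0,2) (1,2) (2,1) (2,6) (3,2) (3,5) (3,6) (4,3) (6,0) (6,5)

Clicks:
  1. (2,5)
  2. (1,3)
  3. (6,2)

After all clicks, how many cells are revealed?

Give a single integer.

Click 1 (2,5) count=3: revealed 1 new [(2,5)] -> total=1
Click 2 (1,3) count=2: revealed 1 new [(1,3)] -> total=2
Click 3 (6,2) count=0: revealed 8 new [(5,1) (5,2) (5,3) (5,4) (6,1) (6,2) (6,3) (6,4)] -> total=10

Answer: 10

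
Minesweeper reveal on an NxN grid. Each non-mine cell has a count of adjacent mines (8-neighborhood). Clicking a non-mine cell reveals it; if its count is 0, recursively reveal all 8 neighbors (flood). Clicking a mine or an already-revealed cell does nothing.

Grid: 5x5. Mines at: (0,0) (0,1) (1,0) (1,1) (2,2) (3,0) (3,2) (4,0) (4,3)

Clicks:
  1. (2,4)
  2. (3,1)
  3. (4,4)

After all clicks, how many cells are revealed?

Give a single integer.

Answer: 12

Derivation:
Click 1 (2,4) count=0: revealed 10 new [(0,2) (0,3) (0,4) (1,2) (1,3) (1,4) (2,3) (2,4) (3,3) (3,4)] -> total=10
Click 2 (3,1) count=4: revealed 1 new [(3,1)] -> total=11
Click 3 (4,4) count=1: revealed 1 new [(4,4)] -> total=12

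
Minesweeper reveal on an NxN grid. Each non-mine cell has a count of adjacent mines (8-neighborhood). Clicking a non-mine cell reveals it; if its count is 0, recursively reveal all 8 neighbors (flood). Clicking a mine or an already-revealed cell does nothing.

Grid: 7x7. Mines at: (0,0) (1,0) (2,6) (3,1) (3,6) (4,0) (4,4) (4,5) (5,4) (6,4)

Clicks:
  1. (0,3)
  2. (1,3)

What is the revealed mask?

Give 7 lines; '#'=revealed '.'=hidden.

Click 1 (0,3) count=0: revealed 21 new [(0,1) (0,2) (0,3) (0,4) (0,5) (0,6) (1,1) (1,2) (1,3) (1,4) (1,5) (1,6) (2,1) (2,2) (2,3) (2,4) (2,5) (3,2) (3,3) (3,4) (3,5)] -> total=21
Click 2 (1,3) count=0: revealed 0 new [(none)] -> total=21

Answer: .######
.######
.#####.
..####.
.......
.......
.......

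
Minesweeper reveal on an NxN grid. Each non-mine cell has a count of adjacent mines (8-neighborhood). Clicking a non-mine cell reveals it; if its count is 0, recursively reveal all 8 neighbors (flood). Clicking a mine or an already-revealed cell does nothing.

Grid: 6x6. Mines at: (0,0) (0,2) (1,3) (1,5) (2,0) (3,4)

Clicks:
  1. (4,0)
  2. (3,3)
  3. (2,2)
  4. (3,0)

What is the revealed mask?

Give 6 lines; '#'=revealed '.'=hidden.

Click 1 (4,0) count=0: revealed 19 new [(2,1) (2,2) (2,3) (3,0) (3,1) (3,2) (3,3) (4,0) (4,1) (4,2) (4,3) (4,4) (4,5) (5,0) (5,1) (5,2) (5,3) (5,4) (5,5)] -> total=19
Click 2 (3,3) count=1: revealed 0 new [(none)] -> total=19
Click 3 (2,2) count=1: revealed 0 new [(none)] -> total=19
Click 4 (3,0) count=1: revealed 0 new [(none)] -> total=19

Answer: ......
......
.###..
####..
######
######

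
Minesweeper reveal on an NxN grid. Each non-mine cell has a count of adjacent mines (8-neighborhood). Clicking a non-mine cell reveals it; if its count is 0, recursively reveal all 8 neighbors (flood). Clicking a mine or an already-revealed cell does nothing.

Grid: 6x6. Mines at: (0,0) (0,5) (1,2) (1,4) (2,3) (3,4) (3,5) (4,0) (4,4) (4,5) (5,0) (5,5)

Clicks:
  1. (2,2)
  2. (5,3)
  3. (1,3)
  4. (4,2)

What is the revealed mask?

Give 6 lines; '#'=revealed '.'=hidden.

Answer: ......
...#..
..#...
.###..
.###..
.###..

Derivation:
Click 1 (2,2) count=2: revealed 1 new [(2,2)] -> total=1
Click 2 (5,3) count=1: revealed 1 new [(5,3)] -> total=2
Click 3 (1,3) count=3: revealed 1 new [(1,3)] -> total=3
Click 4 (4,2) count=0: revealed 8 new [(3,1) (3,2) (3,3) (4,1) (4,2) (4,3) (5,1) (5,2)] -> total=11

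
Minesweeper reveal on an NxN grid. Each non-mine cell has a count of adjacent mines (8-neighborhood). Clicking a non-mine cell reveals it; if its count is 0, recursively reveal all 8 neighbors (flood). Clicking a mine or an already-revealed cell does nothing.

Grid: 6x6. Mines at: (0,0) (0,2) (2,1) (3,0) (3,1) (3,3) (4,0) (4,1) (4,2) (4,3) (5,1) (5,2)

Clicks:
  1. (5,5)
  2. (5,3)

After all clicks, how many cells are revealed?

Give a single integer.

Click 1 (5,5) count=0: revealed 15 new [(0,3) (0,4) (0,5) (1,3) (1,4) (1,5) (2,3) (2,4) (2,5) (3,4) (3,5) (4,4) (4,5) (5,4) (5,5)] -> total=15
Click 2 (5,3) count=3: revealed 1 new [(5,3)] -> total=16

Answer: 16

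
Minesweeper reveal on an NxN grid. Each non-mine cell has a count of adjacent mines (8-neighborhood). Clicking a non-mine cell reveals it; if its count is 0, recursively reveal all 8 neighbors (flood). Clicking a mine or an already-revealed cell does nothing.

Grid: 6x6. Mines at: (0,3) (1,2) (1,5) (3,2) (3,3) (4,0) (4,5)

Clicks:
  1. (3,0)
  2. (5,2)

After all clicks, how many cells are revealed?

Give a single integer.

Answer: 9

Derivation:
Click 1 (3,0) count=1: revealed 1 new [(3,0)] -> total=1
Click 2 (5,2) count=0: revealed 8 new [(4,1) (4,2) (4,3) (4,4) (5,1) (5,2) (5,3) (5,4)] -> total=9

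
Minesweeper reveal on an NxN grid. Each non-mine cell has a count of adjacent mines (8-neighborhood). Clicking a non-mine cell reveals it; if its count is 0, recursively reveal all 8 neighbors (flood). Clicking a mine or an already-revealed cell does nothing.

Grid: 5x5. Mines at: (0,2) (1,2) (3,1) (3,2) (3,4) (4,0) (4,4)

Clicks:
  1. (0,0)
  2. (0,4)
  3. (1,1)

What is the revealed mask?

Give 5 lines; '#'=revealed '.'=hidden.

Answer: ##.##
##.##
##.##
.....
.....

Derivation:
Click 1 (0,0) count=0: revealed 6 new [(0,0) (0,1) (1,0) (1,1) (2,0) (2,1)] -> total=6
Click 2 (0,4) count=0: revealed 6 new [(0,3) (0,4) (1,3) (1,4) (2,3) (2,4)] -> total=12
Click 3 (1,1) count=2: revealed 0 new [(none)] -> total=12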